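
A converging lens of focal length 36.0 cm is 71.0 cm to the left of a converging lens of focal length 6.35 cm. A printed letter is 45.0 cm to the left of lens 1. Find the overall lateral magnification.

Lens 1: 1/d_i1 = 1/(36.0) − 1/(45.0) = 0.005556, so d_i1 = 180.0 cm; m₁ = −d_i1/d_o1 = -4.000.
d_o2 = 71.0 − (180.0) = -109.0 cm (virtual object).
Lens 2: 1/d_i2 = 1/(6.35) − 1/(-109.0) = 0.1667, so d_i2 = 6.000 cm; m₂ = −d_i2/d_o2 = +0.05505.
m = m₁·m₂ = (-4.000)(+0.05505) = -0.220.

m = -0.220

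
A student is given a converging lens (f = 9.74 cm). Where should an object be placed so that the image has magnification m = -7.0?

11.1 cm

m = −d_i/d_o ⇒ d_i = −m·d_o.
1/f = 1/d_o + 1/d_i = 1/d_o − 1/(m·d_o) = (1 − 1/m)/d_o, so d_o = f(1 − 1/m) = (9.740)(1 − 1/(-7.0)) = 11.1 cm.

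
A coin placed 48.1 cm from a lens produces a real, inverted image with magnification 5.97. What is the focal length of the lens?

m = −d_i/d_o ⇒ d_i = −m·d_o = −(-5.97)·(48.1) = 287.2 cm.
1/f = 1/d_o + 1/d_i = 1/(48.1) + 1/(287.2) = 0.02427, so f = 41.2 cm.
Since f is positive, the lens is converging.

f = 41.2 cm (converging)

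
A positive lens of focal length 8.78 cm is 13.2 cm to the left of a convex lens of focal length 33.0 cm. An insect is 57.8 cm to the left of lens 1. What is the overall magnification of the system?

Lens 1: 1/d_i1 = 1/(8.78) − 1/(57.8) = 0.09659, so d_i1 = 10.35 cm; m₁ = −d_i1/d_o1 = -0.1791.
d_o2 = 13.2 − (10.35) = 2.850 cm.
Lens 2: 1/d_i2 = 1/(33.0) − 1/(2.850) = -0.3206, so d_i2 = -3.119 cm; m₂ = −d_i2/d_o2 = +1.095.
m = m₁·m₂ = (-0.1791)(+1.095) = -0.196.

m = -0.196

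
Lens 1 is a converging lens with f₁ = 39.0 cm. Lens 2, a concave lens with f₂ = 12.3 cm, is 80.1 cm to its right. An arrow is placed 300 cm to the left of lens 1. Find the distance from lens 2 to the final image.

9.12 cm

Lens 1: 1/d_i1 = 1/f₁ − 1/d_o1 = 1/(39.0) − 1/(300) = 0.02231, so d_i1 = 44.83 cm.
The intermediate image is 44.83 cm to the right of lens 1, which is 80.1 − (44.83) = 35.27 cm to the left of lens 2, so d_o2 = +35.27 cm.
Lens 2 is diverging, so f₂ = −12.3 cm.
Lens 2: 1/d_i2 = 1/f₂ − 1/d_o2 = 1/(-12.3) − 1/(35.27) = -0.1097, so d_i2 = -9.12 cm.
The final image is virtual, 9.12 cm to the left of lens 2 (overall magnification ≈ -0.039).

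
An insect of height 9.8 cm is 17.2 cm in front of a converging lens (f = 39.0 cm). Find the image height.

1/d_i = 1/f − 1/d_o = 1/(39.00) − 1/(17.2) = -0.03250, so d_i = -30.77 cm.
m = −d_i/d_o = +1.789.
|h_i| = |m|·h_o = 1.789 × 9.8 = 17.5 cm. The image is virtual, upright and enlarged, on the same side as the object.

17.5 cm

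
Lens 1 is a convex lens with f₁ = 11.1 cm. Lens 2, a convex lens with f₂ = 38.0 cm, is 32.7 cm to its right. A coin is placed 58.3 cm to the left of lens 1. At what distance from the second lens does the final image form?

38.0 cm

Lens 1: 1/d_i1 = 1/f₁ − 1/d_o1 = 1/(11.1) − 1/(58.3) = 0.07294, so d_i1 = 13.71 cm.
The intermediate image is 13.71 cm to the right of lens 1, which is 32.7 − (13.71) = 18.99 cm to the left of lens 2, so d_o2 = +18.99 cm.
Lens 2: 1/d_i2 = 1/f₂ − 1/d_o2 = 1/(38.0) − 1/(18.99) = -0.02634, so d_i2 = -38.0 cm.
The final image is virtual, 38.0 cm to the left of lens 2 (overall magnification ≈ -0.47).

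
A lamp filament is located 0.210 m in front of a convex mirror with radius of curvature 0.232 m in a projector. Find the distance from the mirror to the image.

0.0747 m

f = R/2 = 0.232/2 = 0.1160 m; for a convex mirror, f = -0.1160 m.
Mirror equation: 1/s_i = 1/f − 1/s_o = 1/(-0.1160) − 1/(0.210) = -8.621 − 4.762 = -13.38, so s_i = -0.0747 m.
The image is virtual, upright and reduced, behind the mirror.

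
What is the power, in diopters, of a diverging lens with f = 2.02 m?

P = -0.495 D

For a diverging lens, f = −2.02 m.
P = 1/f = 1/(-2.02 m) = -0.495 D.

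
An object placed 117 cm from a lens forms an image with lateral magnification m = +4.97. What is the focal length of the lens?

m = −d_i/d_o ⇒ d_i = −m·d_o = −(+4.97)·(117) = -581.5 cm.
1/f = 1/d_o + 1/d_i = 1/(117) + 1/(-581.5) = 0.006827, so f = 146 cm.
Since f is positive, the lens is converging.

f = 146 cm (converging)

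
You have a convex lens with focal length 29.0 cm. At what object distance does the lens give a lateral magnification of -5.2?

34.6 cm

m = −d_i/d_o ⇒ d_i = −m·d_o.
1/f = 1/d_o + 1/d_i = 1/d_o − 1/(m·d_o) = (1 − 1/m)/d_o, so d_o = f(1 − 1/m) = (29.00)(1 − 1/(-5.2)) = 34.6 cm.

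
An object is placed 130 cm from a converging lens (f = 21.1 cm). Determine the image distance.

25.2 cm

Thin-lens equation: 1/d_i = 1/f − 1/d_o = 1/(21.10) − 1/(130) = 0.04739 − 0.007692 = 0.03970, so d_i = 25.2 cm.
The image is real, inverted and reduced, on the far side of the lens.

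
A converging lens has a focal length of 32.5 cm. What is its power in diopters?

f = 32.5 cm = 0.325 m.
P = 1/f = 1/(0.325 m) = +3.08 D.

P = +3.08 D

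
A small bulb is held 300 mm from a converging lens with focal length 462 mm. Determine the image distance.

Thin-lens equation: 1/v = 1/f − 1/u = 1/(462.0) − 1/(300) = 0.002165 − 0.003333 = -0.001169, so v = -856 mm.
The image is virtual, upright and enlarged, on the same side as the object.

856 mm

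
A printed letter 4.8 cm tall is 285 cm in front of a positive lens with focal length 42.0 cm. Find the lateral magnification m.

m = -0.173

1/d_i = 1/f − 1/d_o = 1/(42.00) − 1/(285) = 0.02030, so d_i = 49.26 cm.
m = −d_i/d_o = −(49.26)/(285) = -0.173.
The image is real, inverted and reduced, on the far side of the lens.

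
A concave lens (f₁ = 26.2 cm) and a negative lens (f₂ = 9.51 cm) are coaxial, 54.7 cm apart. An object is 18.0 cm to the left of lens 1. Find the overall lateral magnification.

m = +0.0753

f₁ = −26.2 cm (diverging).
Lens 1: 1/d_i1 = 1/(-26.2) − 1/(18.0) = -0.09372, so d_i1 = -10.67 cm; m₁ = −d_i1/d_o1 = +0.5928.
d_o2 = 54.7 − (-10.67) = 65.37 cm.
f₂ = −9.51 cm (diverging).
Lens 2: 1/d_i2 = 1/(-9.51) − 1/(65.37) = -0.1205, so d_i2 = -8.302 cm; m₂ = −d_i2/d_o2 = +0.1270.
m = m₁·m₂ = (+0.5928)(+0.1270) = +0.0753.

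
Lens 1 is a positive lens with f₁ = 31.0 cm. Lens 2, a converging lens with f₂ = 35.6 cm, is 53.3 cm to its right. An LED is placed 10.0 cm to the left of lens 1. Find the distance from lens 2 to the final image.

74.6 cm

Lens 1: 1/d_i1 = 1/f₁ − 1/d_o1 = 1/(31.0) − 1/(10.0) = -0.06774, so d_i1 = -14.76 cm.
The intermediate image is 14.76 cm to the left of lens 1 (virtual), which is 53.3 − (-14.76) = 68.06 cm to the left of lens 2, so d_o2 = +68.06 cm.
Lens 2: 1/d_i2 = 1/f₂ − 1/d_o2 = 1/(35.6) − 1/(68.06) = 0.01340, so d_i2 = 74.6 cm.
The final image is real, 74.6 cm to the right of lens 2 (overall magnification ≈ -1.6).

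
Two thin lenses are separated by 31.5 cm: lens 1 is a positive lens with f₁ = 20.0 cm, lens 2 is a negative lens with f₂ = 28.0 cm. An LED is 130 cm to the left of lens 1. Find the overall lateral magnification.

m = -0.142

Lens 1: 1/d_i1 = 1/(20.0) − 1/(130) = 0.04231, so d_i1 = 23.64 cm; m₁ = −d_i1/d_o1 = -0.1818.
d_o2 = 31.5 − (23.64) = 7.860 cm.
f₂ = −28.0 cm (diverging).
Lens 2: 1/d_i2 = 1/(-28.0) − 1/(7.860) = -0.1629, so d_i2 = -6.137 cm; m₂ = −d_i2/d_o2 = +0.7808.
m = m₁·m₂ = (-0.1818)(+0.7808) = -0.142.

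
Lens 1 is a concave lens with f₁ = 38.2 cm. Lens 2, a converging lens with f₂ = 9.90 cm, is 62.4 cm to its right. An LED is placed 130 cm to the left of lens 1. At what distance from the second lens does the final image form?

11.1 cm

Lens 1 is diverging, so f₁ = −38.2 cm.
Lens 1: 1/d_i1 = 1/f₁ − 1/d_o1 = 1/(-38.2) − 1/(130) = -0.03387, so d_i1 = -29.52 cm.
The intermediate image is 29.52 cm to the left of lens 1 (virtual), which is 62.4 − (-29.52) = 91.92 cm to the left of lens 2, so d_o2 = +91.92 cm.
Lens 2: 1/d_i2 = 1/f₂ − 1/d_o2 = 1/(9.90) − 1/(91.92) = 0.09013, so d_i2 = 11.1 cm.
The final image is real, 11.1 cm to the right of lens 2 (overall magnification ≈ -0.027).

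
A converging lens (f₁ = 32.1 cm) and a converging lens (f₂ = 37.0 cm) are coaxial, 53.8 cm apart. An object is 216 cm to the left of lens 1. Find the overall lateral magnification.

m = -0.309

Lens 1: 1/d_i1 = 1/(32.1) − 1/(216) = 0.02652, so d_i1 = 37.70 cm; m₁ = −d_i1/d_o1 = -0.1745.
d_o2 = 53.8 − (37.70) = 16.10 cm.
Lens 2: 1/d_i2 = 1/(37.0) − 1/(16.10) = -0.03508, so d_i2 = -28.50 cm; m₂ = −d_i2/d_o2 = +1.770.
m = m₁·m₂ = (-0.1745)(+1.770) = -0.309.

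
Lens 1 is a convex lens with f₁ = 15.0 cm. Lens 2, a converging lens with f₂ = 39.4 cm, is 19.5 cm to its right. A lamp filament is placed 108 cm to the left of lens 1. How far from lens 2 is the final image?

Lens 1: 1/d_i1 = 1/f₁ − 1/d_o1 = 1/(15.0) − 1/(108) = 0.05741, so d_i1 = 17.42 cm.
The intermediate image is 17.42 cm to the right of lens 1, which is 19.5 − (17.42) = 2.080 cm to the left of lens 2, so d_o2 = +2.080 cm.
Lens 2: 1/d_i2 = 1/f₂ − 1/d_o2 = 1/(39.4) − 1/(2.080) = -0.4554, so d_i2 = -2.20 cm.
The final image is virtual, 2.20 cm to the left of lens 2 (overall magnification ≈ -0.17).

2.20 cm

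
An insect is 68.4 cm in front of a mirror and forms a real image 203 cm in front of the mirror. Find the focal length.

Real image ⇒ d_i = +203 cm.
1/f = 1/d_o + 1/d_i = 1/(68.4) + 1/(203) = 0.01955, so f = 51.2 cm.
Since f is positive, the mirror is concave.

f = 51.2 cm (concave)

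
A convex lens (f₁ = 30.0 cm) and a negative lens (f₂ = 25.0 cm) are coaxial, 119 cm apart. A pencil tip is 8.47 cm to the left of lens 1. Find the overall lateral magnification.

Lens 1: 1/d_i1 = 1/(30.0) − 1/(8.47) = -0.08473, so d_i1 = -11.80 cm; m₁ = −d_i1/d_o1 = +1.393.
d_o2 = 119 − (-11.80) = 130.8 cm.
f₂ = −25.0 cm (diverging).
Lens 2: 1/d_i2 = 1/(-25.0) − 1/(130.8) = -0.04765, so d_i2 = -20.99 cm; m₂ = −d_i2/d_o2 = +0.1605.
m = m₁·m₂ = (+1.393)(+0.1605) = +0.224.

m = +0.224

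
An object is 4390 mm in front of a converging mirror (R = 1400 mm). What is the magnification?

f = R/2 = 1400/2 = 700.0 mm.
1/d_i = 1/f − 1/d_o = 1/(700.0) − 1/(4390) = 0.001201, so d_i = 832.8 mm.
m = −d_i/d_o = −(832.8)/(4390) = -0.190.
The image is real, inverted and reduced, in front of the mirror.

m = -0.190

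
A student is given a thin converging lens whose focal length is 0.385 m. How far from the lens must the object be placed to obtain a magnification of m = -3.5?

0.495 m

m = −d_i/d_o ⇒ d_i = −m·d_o.
1/f = 1/d_o + 1/d_i = 1/d_o − 1/(m·d_o) = (1 − 1/m)/d_o, so d_o = f(1 − 1/m) = (0.3850)(1 − 1/(-3.5)) = 0.495 m.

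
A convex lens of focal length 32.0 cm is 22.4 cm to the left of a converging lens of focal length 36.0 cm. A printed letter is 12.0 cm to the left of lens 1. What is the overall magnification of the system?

m = -10.3

Lens 1: 1/d_i1 = 1/(32.0) − 1/(12.0) = -0.05208, so d_i1 = -19.20 cm; m₁ = −d_i1/d_o1 = +1.600.
d_o2 = 22.4 − (-19.20) = 41.60 cm.
Lens 2: 1/d_i2 = 1/(36.0) − 1/(41.60) = 0.003739, so d_i2 = 267.4 cm; m₂ = −d_i2/d_o2 = -6.429.
m = m₁·m₂ = (+1.600)(-6.429) = -10.3.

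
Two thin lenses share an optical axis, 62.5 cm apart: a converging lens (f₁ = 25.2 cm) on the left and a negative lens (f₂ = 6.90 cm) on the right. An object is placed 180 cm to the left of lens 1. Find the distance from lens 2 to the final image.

Lens 1: 1/d_i1 = 1/f₁ − 1/d_o1 = 1/(25.2) − 1/(180) = 0.03413, so d_i1 = 29.30 cm.
The intermediate image is 29.30 cm to the right of lens 1, which is 62.5 − (29.30) = 33.20 cm to the left of lens 2, so d_o2 = +33.20 cm.
Lens 2 is diverging, so f₂ = −6.90 cm.
Lens 2: 1/d_i2 = 1/f₂ − 1/d_o2 = 1/(-6.90) − 1/(33.20) = -0.1750, so d_i2 = -5.71 cm.
The final image is virtual, 5.71 cm to the left of lens 2 (overall magnification ≈ -0.028).

5.71 cm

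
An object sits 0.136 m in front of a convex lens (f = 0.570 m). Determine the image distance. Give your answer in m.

0.179 m

Lens equation: 1/d_i = 1/f − 1/d_o = 1/(0.5700) − 1/(0.136) = 1.754 − 7.353 = -5.599, so d_i = -0.179 m.
The image is virtual, upright and enlarged, on the same side as the object.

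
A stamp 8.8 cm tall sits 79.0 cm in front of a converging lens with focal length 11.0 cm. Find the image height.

1/d_i = 1/f − 1/d_o = 1/(11.00) − 1/(79.0) = 0.07825, so d_i = 12.78 cm.
m = −d_i/d_o = -0.1618.
|h_i| = |m|·h_o = 0.1618 × 8.8 = 1.42 cm. The image is real, inverted and reduced, on the far side of the lens.

1.42 cm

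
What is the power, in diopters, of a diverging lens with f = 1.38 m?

For a diverging lens, f = −1.38 m.
P = 1/f = 1/(-1.38 m) = -0.725 D.

P = -0.725 D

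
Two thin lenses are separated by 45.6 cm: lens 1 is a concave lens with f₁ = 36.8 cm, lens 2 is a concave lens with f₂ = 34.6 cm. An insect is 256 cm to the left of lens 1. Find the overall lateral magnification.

f₁ = −36.8 cm (diverging).
Lens 1: 1/d_i1 = 1/(-36.8) − 1/(256) = -0.03108, so d_i1 = -32.17 cm; m₁ = −d_i1/d_o1 = +0.1257.
d_o2 = 45.6 − (-32.17) = 77.77 cm.
f₂ = −34.6 cm (diverging).
Lens 2: 1/d_i2 = 1/(-34.6) − 1/(77.77) = -0.04176, so d_i2 = -23.95 cm; m₂ = −d_i2/d_o2 = +0.3079.
m = m₁·m₂ = (+0.1257)(+0.3079) = +0.0387.

m = +0.0387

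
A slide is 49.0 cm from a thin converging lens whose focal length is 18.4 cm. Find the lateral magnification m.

1/d_i = 1/f − 1/d_o = 1/(18.40) − 1/(49.0) = 0.03394, so d_i = 29.46 cm.
m = −d_i/d_o = −(29.46)/(49.0) = -0.601.
The image is real, inverted and reduced, on the far side of the lens.

m = -0.601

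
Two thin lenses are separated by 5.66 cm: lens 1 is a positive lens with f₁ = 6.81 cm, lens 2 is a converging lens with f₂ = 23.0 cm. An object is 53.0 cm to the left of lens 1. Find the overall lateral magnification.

m = -0.135

Lens 1: 1/d_i1 = 1/(6.81) − 1/(53.0) = 0.1280, so d_i1 = 7.814 cm; m₁ = −d_i1/d_o1 = -0.1474.
d_o2 = 5.66 − (7.814) = -2.154 cm (virtual object).
Lens 2: 1/d_i2 = 1/(23.0) − 1/(-2.154) = 0.5077, so d_i2 = 1.970 cm; m₂ = −d_i2/d_o2 = +0.9144.
m = m₁·m₂ = (-0.1474)(+0.9144) = -0.135.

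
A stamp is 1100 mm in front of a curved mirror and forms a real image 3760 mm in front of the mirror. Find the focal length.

Real image ⇒ d_i = +3760 mm.
1/f = 1/d_o + 1/d_i = 1/(1100) + 1/(3760) = 0.001175, so f = 851 mm.
Since f is positive, the curved mirror is concave.

f = 851 mm (concave)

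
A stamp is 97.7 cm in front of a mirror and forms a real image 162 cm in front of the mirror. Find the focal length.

f = 60.9 cm (concave)

Real image ⇒ d_i = +162 cm.
1/f = 1/d_o + 1/d_i = 1/(97.7) + 1/(162) = 0.01641, so f = 60.9 cm.
Since f is positive, the mirror is concave.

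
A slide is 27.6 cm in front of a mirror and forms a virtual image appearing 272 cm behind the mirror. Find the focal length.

f = 30.7 cm (concave)

Virtual image ⇒ d_i = −272 cm.
1/f = 1/d_o + 1/d_i = 1/(27.6) + 1/(-272) = 0.03256, so f = 30.7 cm.
Since f is positive, the mirror is concave.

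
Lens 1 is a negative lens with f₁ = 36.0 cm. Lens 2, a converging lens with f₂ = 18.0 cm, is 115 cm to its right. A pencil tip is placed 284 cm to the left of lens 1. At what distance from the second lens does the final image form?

Lens 1 is diverging, so f₁ = −36.0 cm.
Lens 1: 1/d_i1 = 1/f₁ − 1/d_o1 = 1/(-36.0) − 1/(284) = -0.03130, so d_i1 = -31.95 cm.
The intermediate image is 31.95 cm to the left of lens 1 (virtual), which is 115 − (-31.95) = 146.9 cm to the left of lens 2, so d_o2 = +146.9 cm.
Lens 2: 1/d_i2 = 1/f₂ − 1/d_o2 = 1/(18.0) − 1/(146.9) = 0.04875, so d_i2 = 20.5 cm.
The final image is real, 20.5 cm to the right of lens 2 (overall magnification ≈ -0.016).

20.5 cm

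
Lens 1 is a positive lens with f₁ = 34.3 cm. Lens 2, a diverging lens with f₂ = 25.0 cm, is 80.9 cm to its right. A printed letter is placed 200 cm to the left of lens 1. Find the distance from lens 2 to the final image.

15.3 cm

Lens 1: 1/d_i1 = 1/f₁ − 1/d_o1 = 1/(34.3) − 1/(200) = 0.02415, so d_i1 = 41.40 cm.
The intermediate image is 41.40 cm to the right of lens 1, which is 80.9 − (41.40) = 39.50 cm to the left of lens 2, so d_o2 = +39.50 cm.
Lens 2 is diverging, so f₂ = −25.0 cm.
Lens 2: 1/d_i2 = 1/f₂ − 1/d_o2 = 1/(-25.0) − 1/(39.50) = -0.06532, so d_i2 = -15.3 cm.
The final image is virtual, 15.3 cm to the left of lens 2 (overall magnification ≈ -0.080).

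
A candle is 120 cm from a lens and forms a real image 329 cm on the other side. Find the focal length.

f = 87.9 cm (converging)

Real image ⇒ d_i = +329 cm.
1/f = 1/d_o + 1/d_i = 1/(120) + 1/(329) = 0.01137, so f = 87.9 cm.
Since f is positive, the lens is converging.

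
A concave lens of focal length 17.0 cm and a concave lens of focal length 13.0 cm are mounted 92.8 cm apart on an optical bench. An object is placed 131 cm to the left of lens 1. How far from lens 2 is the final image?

11.6 cm

Lens 1 is diverging, so f₁ = −17.0 cm.
Lens 1: 1/d_i1 = 1/f₁ − 1/d_o1 = 1/(-17.0) − 1/(131) = -0.06646, so d_i1 = -15.05 cm.
The intermediate image is 15.05 cm to the left of lens 1 (virtual), which is 92.8 − (-15.05) = 107.8 cm to the left of lens 2, so d_o2 = +107.8 cm.
Lens 2 is diverging, so f₂ = −13.0 cm.
Lens 2: 1/d_i2 = 1/f₂ − 1/d_o2 = 1/(-13.0) − 1/(107.8) = -0.08620, so d_i2 = -11.6 cm.
The final image is virtual, 11.6 cm to the left of lens 2 (overall magnification ≈ 0.012).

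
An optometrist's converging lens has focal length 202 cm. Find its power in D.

P = +0.495 D

f = 202 cm = 2.02 m.
P = 1/f = 1/(2.02 m) = +0.495 D.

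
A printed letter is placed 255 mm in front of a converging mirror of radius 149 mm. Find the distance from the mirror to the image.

105 mm

f = R/2 = 149/2 = 74.50 mm.
Mirror equation: 1/v = 1/f − 1/u = 1/(74.50) − 1/(255) = 0.01342 − 0.003922 = 0.009501, so v = 105 mm.
The image is real, inverted and reduced, in front of the mirror.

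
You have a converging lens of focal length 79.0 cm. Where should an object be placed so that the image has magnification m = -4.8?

95.5 cm

m = −d_i/d_o ⇒ d_i = −m·d_o.
1/f = 1/d_o + 1/d_i = 1/d_o − 1/(m·d_o) = (1 − 1/m)/d_o, so d_o = f(1 − 1/m) = (79.00)(1 − 1/(-4.8)) = 95.5 cm.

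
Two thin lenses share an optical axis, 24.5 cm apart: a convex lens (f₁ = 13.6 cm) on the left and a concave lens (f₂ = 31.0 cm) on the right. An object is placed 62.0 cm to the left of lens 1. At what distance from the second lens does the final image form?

Lens 1: 1/d_i1 = 1/f₁ − 1/d_o1 = 1/(13.6) − 1/(62.0) = 0.05740, so d_i1 = 17.42 cm.
The intermediate image is 17.42 cm to the right of lens 1, which is 24.5 − (17.42) = 7.080 cm to the left of lens 2, so d_o2 = +7.080 cm.
Lens 2 is diverging, so f₂ = −31.0 cm.
Lens 2: 1/d_i2 = 1/f₂ − 1/d_o2 = 1/(-31.0) − 1/(7.080) = -0.1735, so d_i2 = -5.76 cm.
The final image is virtual, 5.76 cm to the left of lens 2 (overall magnification ≈ -0.23).

5.76 cm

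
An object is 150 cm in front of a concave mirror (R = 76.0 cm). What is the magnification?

m = -0.339

f = R/2 = 76.0/2 = 38.00 cm.
1/d_i = 1/f − 1/d_o = 1/(38.00) − 1/(150) = 0.01965, so d_i = 50.89 cm.
m = −d_i/d_o = −(50.89)/(150) = -0.339.
The image is real, inverted and reduced, in front of the mirror.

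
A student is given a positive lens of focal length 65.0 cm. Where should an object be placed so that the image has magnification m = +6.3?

m = −d_i/d_o ⇒ d_i = −m·d_o.
1/f = 1/d_o + 1/d_i = 1/d_o − 1/(m·d_o) = (1 − 1/m)/d_o, so d_o = f(1 − 1/m) = (65.00)(1 − 1/(+6.3)) = 54.7 cm.

54.7 cm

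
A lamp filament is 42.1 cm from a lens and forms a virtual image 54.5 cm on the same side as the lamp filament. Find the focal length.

Virtual image ⇒ d_i = −54.5 cm.
1/f = 1/d_o + 1/d_i = 1/(42.1) + 1/(-54.5) = 0.005404, so f = 185 cm.
Since f is positive, the lens is converging.

f = 185 cm (converging)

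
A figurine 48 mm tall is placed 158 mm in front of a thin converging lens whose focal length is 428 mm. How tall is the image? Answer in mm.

76.1 mm

1/d_i = 1/f − 1/d_o = 1/(428.0) − 1/(158) = -0.003993, so d_i = -250.5 mm.
m = −d_i/d_o = +1.585.
|h_i| = |m|·h_o = 1.585 × 48 = 76.1 mm. The image is virtual, upright and enlarged, on the same side as the object.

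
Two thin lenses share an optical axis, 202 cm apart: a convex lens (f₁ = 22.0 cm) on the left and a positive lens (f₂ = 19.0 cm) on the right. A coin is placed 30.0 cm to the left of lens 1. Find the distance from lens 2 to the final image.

22.6 cm

Lens 1: 1/d_i1 = 1/f₁ − 1/d_o1 = 1/(22.0) − 1/(30.0) = 0.01212, so d_i1 = 82.50 cm.
The intermediate image is 82.50 cm to the right of lens 1, which is 202 − (82.50) = 119.5 cm to the left of lens 2, so d_o2 = +119.5 cm.
Lens 2: 1/d_i2 = 1/f₂ − 1/d_o2 = 1/(19.0) − 1/(119.5) = 0.04426, so d_i2 = 22.6 cm.
The final image is real, 22.6 cm to the right of lens 2 (overall magnification ≈ 0.52).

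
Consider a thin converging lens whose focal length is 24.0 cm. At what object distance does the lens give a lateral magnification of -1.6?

39.0 cm

m = −d_i/d_o ⇒ d_i = −m·d_o.
1/f = 1/d_o + 1/d_i = 1/d_o − 1/(m·d_o) = (1 − 1/m)/d_o, so d_o = f(1 − 1/m) = (24.00)(1 − 1/(-1.6)) = 39.0 cm.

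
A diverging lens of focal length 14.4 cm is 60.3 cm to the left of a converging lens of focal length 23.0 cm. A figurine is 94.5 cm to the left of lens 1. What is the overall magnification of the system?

f₁ = −14.4 cm (diverging).
Lens 1: 1/d_i1 = 1/(-14.4) − 1/(94.5) = -0.08003, so d_i1 = -12.50 cm; m₁ = −d_i1/d_o1 = +0.1323.
d_o2 = 60.3 − (-12.50) = 72.80 cm.
Lens 2: 1/d_i2 = 1/(23.0) − 1/(72.80) = 0.02974, so d_i2 = 33.62 cm; m₂ = −d_i2/d_o2 = -0.4618.
m = m₁·m₂ = (+0.1323)(-0.4618) = -0.0611.

m = -0.0611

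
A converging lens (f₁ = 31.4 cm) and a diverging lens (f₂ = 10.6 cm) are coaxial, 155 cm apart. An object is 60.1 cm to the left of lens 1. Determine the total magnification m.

m = -0.116

Lens 1: 1/d_i1 = 1/(31.4) − 1/(60.1) = 0.01521, so d_i1 = 65.75 cm; m₁ = −d_i1/d_o1 = -1.094.
d_o2 = 155 − (65.75) = 89.25 cm.
f₂ = −10.6 cm (diverging).
Lens 2: 1/d_i2 = 1/(-10.6) − 1/(89.25) = -0.1055, so d_i2 = -9.475 cm; m₂ = −d_i2/d_o2 = +0.1062.
m = m₁·m₂ = (-1.094)(+0.1062) = -0.116.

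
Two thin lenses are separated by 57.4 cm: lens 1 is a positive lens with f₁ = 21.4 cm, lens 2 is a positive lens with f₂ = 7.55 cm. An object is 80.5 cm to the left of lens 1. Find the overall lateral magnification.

Lens 1: 1/d_i1 = 1/(21.4) − 1/(80.5) = 0.03431, so d_i1 = 29.15 cm; m₁ = −d_i1/d_o1 = -0.3621.
d_o2 = 57.4 − (29.15) = 28.25 cm.
Lens 2: 1/d_i2 = 1/(7.55) − 1/(28.25) = 0.09705, so d_i2 = 10.30 cm; m₂ = −d_i2/d_o2 = -0.3647.
m = m₁·m₂ = (-0.3621)(-0.3647) = +0.132.

m = +0.132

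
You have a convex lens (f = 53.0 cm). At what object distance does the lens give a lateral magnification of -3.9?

m = −d_i/d_o ⇒ d_i = −m·d_o.
1/f = 1/d_o + 1/d_i = 1/d_o − 1/(m·d_o) = (1 − 1/m)/d_o, so d_o = f(1 − 1/m) = (53.00)(1 − 1/(-3.9)) = 66.6 cm.

66.6 cm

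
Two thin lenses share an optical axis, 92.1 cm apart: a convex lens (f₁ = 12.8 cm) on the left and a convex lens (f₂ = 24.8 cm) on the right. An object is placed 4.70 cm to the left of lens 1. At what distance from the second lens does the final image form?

33.0 cm

Lens 1: 1/d_i1 = 1/f₁ − 1/d_o1 = 1/(12.8) − 1/(4.70) = -0.1346, so d_i1 = -7.427 cm.
The intermediate image is 7.427 cm to the left of lens 1 (virtual), which is 92.1 − (-7.427) = 99.53 cm to the left of lens 2, so d_o2 = +99.53 cm.
Lens 2: 1/d_i2 = 1/f₂ − 1/d_o2 = 1/(24.8) − 1/(99.53) = 0.03028, so d_i2 = 33.0 cm.
The final image is real, 33.0 cm to the right of lens 2 (overall magnification ≈ -0.52).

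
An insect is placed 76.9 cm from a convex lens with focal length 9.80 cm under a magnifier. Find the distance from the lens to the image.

Thin-lens equation: 1/q = 1/f − 1/p = 1/(9.800) − 1/(76.9) = 0.1020 − 0.01300 = 0.08904, so q = 11.2 cm.
The image is real, inverted and reduced, on the far side of the lens.

11.2 cm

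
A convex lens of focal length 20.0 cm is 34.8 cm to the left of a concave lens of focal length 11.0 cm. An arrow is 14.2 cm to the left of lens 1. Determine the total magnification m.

Lens 1: 1/d_i1 = 1/(20.0) − 1/(14.2) = -0.02042, so d_i1 = -48.97 cm; m₁ = −d_i1/d_o1 = +3.449.
d_o2 = 34.8 − (-48.97) = 83.77 cm.
f₂ = −11.0 cm (diverging).
Lens 2: 1/d_i2 = 1/(-11.0) − 1/(83.77) = -0.1028, so d_i2 = -9.723 cm; m₂ = −d_i2/d_o2 = +0.1161.
m = m₁·m₂ = (+3.449)(+0.1161) = +0.400.

m = +0.400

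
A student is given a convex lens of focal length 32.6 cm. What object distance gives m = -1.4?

55.9 cm

m = −d_i/d_o ⇒ d_i = −m·d_o.
1/f = 1/d_o + 1/d_i = 1/d_o − 1/(m·d_o) = (1 − 1/m)/d_o, so d_o = f(1 − 1/m) = (32.60)(1 − 1/(-1.4)) = 55.9 cm.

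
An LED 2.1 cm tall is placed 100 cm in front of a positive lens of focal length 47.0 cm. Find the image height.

1.86 cm

1/d_i = 1/f − 1/d_o = 1/(47.00) − 1/(100) = 0.01128, so d_i = 88.68 cm.
m = −d_i/d_o = -0.8868.
|h_i| = |m|·h_o = 0.8868 × 2.1 = 1.86 cm. The image is real, inverted and reduced, on the far side of the lens.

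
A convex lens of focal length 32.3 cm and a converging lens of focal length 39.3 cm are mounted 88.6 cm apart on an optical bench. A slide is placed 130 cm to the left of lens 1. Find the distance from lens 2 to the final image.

284 cm

Lens 1: 1/d_i1 = 1/f₁ − 1/d_o1 = 1/(32.3) − 1/(130) = 0.02327, so d_i1 = 42.98 cm.
The intermediate image is 42.98 cm to the right of lens 1, which is 88.6 − (42.98) = 45.62 cm to the left of lens 2, so d_o2 = +45.62 cm.
Lens 2: 1/d_i2 = 1/f₂ − 1/d_o2 = 1/(39.3) − 1/(45.62) = 0.003525, so d_i2 = 284 cm.
The final image is real, 284 cm to the right of lens 2 (overall magnification ≈ 2.1).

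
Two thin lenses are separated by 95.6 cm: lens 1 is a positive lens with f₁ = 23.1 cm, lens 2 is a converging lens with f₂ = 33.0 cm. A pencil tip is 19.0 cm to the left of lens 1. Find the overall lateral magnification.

Lens 1: 1/d_i1 = 1/(23.1) − 1/(19.0) = -0.009342, so d_i1 = -107.0 cm; m₁ = −d_i1/d_o1 = +5.632.
d_o2 = 95.6 − (-107.0) = 202.6 cm.
Lens 2: 1/d_i2 = 1/(33.0) − 1/(202.6) = 0.02537, so d_i2 = 39.42 cm; m₂ = −d_i2/d_o2 = -0.1946.
m = m₁·m₂ = (+5.632)(-0.1946) = -1.10.

m = -1.10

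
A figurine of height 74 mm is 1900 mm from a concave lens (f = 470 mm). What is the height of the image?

For a concave lens, f = -470 mm.
1/d_i = 1/f − 1/d_o = 1/(-470.0) − 1/(1900) = -0.002654, so d_i = -376.8 mm.
m = −d_i/d_o = +0.1983.
|h_i| = |m|·h_o = 0.1983 × 74 = 14.7 mm. The image is virtual, upright and reduced, on the same side as the object.

14.7 mm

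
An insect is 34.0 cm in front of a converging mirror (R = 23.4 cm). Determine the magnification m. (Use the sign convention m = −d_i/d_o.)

m = -0.525

f = R/2 = 23.4/2 = 11.70 cm.
1/d_i = 1/f − 1/d_o = 1/(11.70) − 1/(34.0) = 0.05606, so d_i = 17.84 cm.
m = −d_i/d_o = −(17.84)/(34.0) = -0.525.
The image is real, inverted and reduced, in front of the mirror.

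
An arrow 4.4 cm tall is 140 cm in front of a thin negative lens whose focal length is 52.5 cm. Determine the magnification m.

m = +0.273

For a negative lens, f = -52.5 cm.
1/d_i = 1/f − 1/d_o = 1/(-52.50) − 1/(140) = -0.02619, so d_i = -38.18 cm.
m = −d_i/d_o = −(-38.18)/(140) = +0.273.
The image is virtual, upright and reduced, on the same side as the object.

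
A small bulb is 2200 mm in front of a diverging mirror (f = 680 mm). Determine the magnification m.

m = +0.236

For a diverging mirror, f = -680 mm.
1/d_i = 1/f − 1/d_o = 1/(-680.0) − 1/(2200) = -0.001925, so d_i = -519.4 mm.
m = −d_i/d_o = −(-519.4)/(2200) = +0.236.
The image is virtual, upright and reduced, behind the mirror.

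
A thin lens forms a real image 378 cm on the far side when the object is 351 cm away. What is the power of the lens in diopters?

d_i = +378 cm.
1/f = 1/d_o + 1/d_i = 1/(351) + 1/(378) = 0.005495 cm⁻¹.
f = 182.0 cm = 1.820 m, so P = 1/f = +0.549 D.

P = +0.549 D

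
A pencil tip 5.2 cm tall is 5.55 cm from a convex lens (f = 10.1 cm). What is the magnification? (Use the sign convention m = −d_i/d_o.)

m = +2.22

1/d_i = 1/f − 1/d_o = 1/(10.10) − 1/(5.55) = -0.08117, so d_i = -12.32 cm.
m = −d_i/d_o = −(-12.32)/(5.55) = +2.22.
The image is virtual, upright and enlarged, on the same side as the object.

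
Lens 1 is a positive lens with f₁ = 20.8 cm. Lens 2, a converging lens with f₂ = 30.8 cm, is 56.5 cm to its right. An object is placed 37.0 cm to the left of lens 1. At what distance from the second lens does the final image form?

12.7 cm

Lens 1: 1/d_i1 = 1/f₁ − 1/d_o1 = 1/(20.8) − 1/(37.0) = 0.02105, so d_i1 = 47.51 cm.
The intermediate image is 47.51 cm to the right of lens 1, which is 56.5 − (47.51) = 8.990 cm to the left of lens 2, so d_o2 = +8.990 cm.
Lens 2: 1/d_i2 = 1/f₂ − 1/d_o2 = 1/(30.8) − 1/(8.990) = -0.07877, so d_i2 = -12.7 cm.
The final image is virtual, 12.7 cm to the left of lens 2 (overall magnification ≈ -1.8).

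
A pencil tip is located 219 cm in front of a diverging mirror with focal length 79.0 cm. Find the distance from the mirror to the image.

For a diverging mirror, f = -79.0 cm.
Mirror equation: 1/q = 1/f − 1/p = 1/(-79.00) − 1/(219) = -0.01266 − 0.004566 = -0.01722, so q = -58.1 cm.
The image is virtual, upright and reduced, behind the mirror.

58.1 cm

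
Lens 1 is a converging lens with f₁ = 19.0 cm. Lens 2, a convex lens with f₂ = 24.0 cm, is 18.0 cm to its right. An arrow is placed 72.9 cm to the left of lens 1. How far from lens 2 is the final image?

Lens 1: 1/d_i1 = 1/f₁ − 1/d_o1 = 1/(19.0) − 1/(72.9) = 0.03891, so d_i1 = 25.70 cm.
The intermediate image is 25.70 cm to the right of lens 1, which lies 7.700 cm to the right of lens 2 — a virtual object — so d_o2 = −7.700 cm.
Lens 2: 1/d_i2 = 1/f₂ − 1/d_o2 = 1/(24.0) − 1/(-7.700) = 0.1715, so d_i2 = 5.83 cm.
The final image is real, 5.83 cm to the right of lens 2 (overall magnification ≈ -0.27).

5.83 cm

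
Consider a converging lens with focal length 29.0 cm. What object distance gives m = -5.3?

34.5 cm

m = −d_i/d_o ⇒ d_i = −m·d_o.
1/f = 1/d_o + 1/d_i = 1/d_o − 1/(m·d_o) = (1 − 1/m)/d_o, so d_o = f(1 − 1/m) = (29.00)(1 − 1/(-5.3)) = 34.5 cm.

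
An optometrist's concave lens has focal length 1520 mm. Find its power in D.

For a concave lens, f = −1520 mm.
f = -152 cm = -1.52 m.
P = 1/f = 1/(-1.52 m) = -0.658 D.

P = -0.658 D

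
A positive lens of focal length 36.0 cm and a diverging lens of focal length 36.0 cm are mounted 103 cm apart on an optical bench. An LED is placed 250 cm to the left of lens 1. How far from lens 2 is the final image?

22.6 cm

Lens 1: 1/d_i1 = 1/f₁ − 1/d_o1 = 1/(36.0) − 1/(250) = 0.02378, so d_i1 = 42.06 cm.
The intermediate image is 42.06 cm to the right of lens 1, which is 103 − (42.06) = 60.94 cm to the left of lens 2, so d_o2 = +60.94 cm.
Lens 2 is diverging, so f₂ = −36.0 cm.
Lens 2: 1/d_i2 = 1/f₂ − 1/d_o2 = 1/(-36.0) − 1/(60.94) = -0.04419, so d_i2 = -22.6 cm.
The final image is virtual, 22.6 cm to the left of lens 2 (overall magnification ≈ -0.062).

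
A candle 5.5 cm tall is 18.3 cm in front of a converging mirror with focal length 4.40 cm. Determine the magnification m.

1/d_i = 1/f − 1/d_o = 1/(4.400) − 1/(18.3) = 0.1726, so d_i = 5.793 cm.
m = −d_i/d_o = −(5.793)/(18.3) = -0.317.
The image is real, inverted and reduced, in front of the mirror.

m = -0.317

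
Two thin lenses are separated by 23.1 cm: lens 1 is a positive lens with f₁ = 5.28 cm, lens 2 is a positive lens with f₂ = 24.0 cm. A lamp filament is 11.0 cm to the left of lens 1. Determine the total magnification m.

Lens 1: 1/d_i1 = 1/(5.28) − 1/(11.0) = 0.09848, so d_i1 = 10.15 cm; m₁ = −d_i1/d_o1 = -0.9227.
d_o2 = 23.1 − (10.15) = 12.95 cm.
Lens 2: 1/d_i2 = 1/(24.0) − 1/(12.95) = -0.03555, so d_i2 = -28.13 cm; m₂ = −d_i2/d_o2 = +2.172.
m = m₁·m₂ = (-0.9227)(+2.172) = -2.00.

m = -2.00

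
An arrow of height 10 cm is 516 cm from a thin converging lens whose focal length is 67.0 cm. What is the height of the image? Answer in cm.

1.49 cm

1/d_i = 1/f − 1/d_o = 1/(67.00) − 1/(516) = 0.01299, so d_i = 77.00 cm.
m = −d_i/d_o = -0.1492.
|h_i| = |m|·h_o = 0.1492 × 10 = 1.49 cm. The image is real, inverted and reduced, on the far side of the lens.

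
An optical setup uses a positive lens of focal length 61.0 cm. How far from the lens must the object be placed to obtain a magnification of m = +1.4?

17.4 cm

m = −d_i/d_o ⇒ d_i = −m·d_o.
1/f = 1/d_o + 1/d_i = 1/d_o − 1/(m·d_o) = (1 − 1/m)/d_o, so d_o = f(1 − 1/m) = (61.00)(1 − 1/(+1.4)) = 17.4 cm.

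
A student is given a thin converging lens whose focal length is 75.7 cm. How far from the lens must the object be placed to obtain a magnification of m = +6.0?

63.1 cm

m = −d_i/d_o ⇒ d_i = −m·d_o.
1/f = 1/d_o + 1/d_i = 1/d_o − 1/(m·d_o) = (1 − 1/m)/d_o, so d_o = f(1 − 1/m) = (75.70)(1 − 1/(+6.0)) = 63.1 cm.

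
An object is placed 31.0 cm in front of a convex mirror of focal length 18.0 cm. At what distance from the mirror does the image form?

11.4 cm

For a convex mirror, f = -18.0 cm.
Mirror equation: 1/v = 1/f − 1/u = 1/(-18.00) − 1/(31.0) = -0.05556 − 0.03226 = -0.08781, so v = -11.4 cm.
The image is virtual, upright and reduced, behind the mirror.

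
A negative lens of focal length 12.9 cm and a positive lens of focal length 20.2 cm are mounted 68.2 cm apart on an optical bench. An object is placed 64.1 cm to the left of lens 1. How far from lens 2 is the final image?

Lens 1 is diverging, so f₁ = −12.9 cm.
Lens 1: 1/d_i1 = 1/f₁ − 1/d_o1 = 1/(-12.9) − 1/(64.1) = -0.09312, so d_i1 = -10.74 cm.
The intermediate image is 10.74 cm to the left of lens 1 (virtual), which is 68.2 − (-10.74) = 78.94 cm to the left of lens 2, so d_o2 = +78.94 cm.
Lens 2: 1/d_i2 = 1/f₂ − 1/d_o2 = 1/(20.2) − 1/(78.94) = 0.03684, so d_i2 = 27.1 cm.
The final image is real, 27.1 cm to the right of lens 2 (overall magnification ≈ -0.058).

27.1 cm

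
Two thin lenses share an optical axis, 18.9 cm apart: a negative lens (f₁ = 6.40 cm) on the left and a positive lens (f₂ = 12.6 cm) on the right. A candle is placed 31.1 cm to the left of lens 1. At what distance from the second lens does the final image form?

26.3 cm

Lens 1 is diverging, so f₁ = −6.40 cm.
Lens 1: 1/d_i1 = 1/f₁ − 1/d_o1 = 1/(-6.40) − 1/(31.1) = -0.1884, so d_i1 = -5.308 cm.
The intermediate image is 5.308 cm to the left of lens 1 (virtual), which is 18.9 − (-5.308) = 24.21 cm to the left of lens 2, so d_o2 = +24.21 cm.
Lens 2: 1/d_i2 = 1/f₂ − 1/d_o2 = 1/(12.6) − 1/(24.21) = 0.03806, so d_i2 = 26.3 cm.
The final image is real, 26.3 cm to the right of lens 2 (overall magnification ≈ -0.19).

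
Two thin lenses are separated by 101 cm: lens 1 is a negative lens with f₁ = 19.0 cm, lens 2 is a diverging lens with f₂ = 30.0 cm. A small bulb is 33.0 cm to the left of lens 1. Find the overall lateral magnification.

f₁ = −19.0 cm (diverging).
Lens 1: 1/d_i1 = 1/(-19.0) − 1/(33.0) = -0.08293, so d_i1 = -12.06 cm; m₁ = −d_i1/d_o1 = +0.3655.
d_o2 = 101 − (-12.06) = 113.1 cm.
f₂ = −30.0 cm (diverging).
Lens 2: 1/d_i2 = 1/(-30.0) − 1/(113.1) = -0.04218, so d_i2 = -23.71 cm; m₂ = −d_i2/d_o2 = +0.2096.
m = m₁·m₂ = (+0.3655)(+0.2096) = +0.0766.

m = +0.0766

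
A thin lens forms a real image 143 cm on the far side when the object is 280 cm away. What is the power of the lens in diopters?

P = +1.06 D

d_i = +143 cm.
1/f = 1/d_o + 1/d_i = 1/(280) + 1/(143) = 0.01056 cm⁻¹.
f = 94.66 cm = 0.9466 m, so P = 1/f = +1.06 D.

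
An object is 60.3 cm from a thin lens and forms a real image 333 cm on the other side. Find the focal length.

f = 51.1 cm (converging)

Real image ⇒ d_i = +333 cm.
1/f = 1/d_o + 1/d_i = 1/(60.3) + 1/(333) = 0.01959, so f = 51.1 cm.
Since f is positive, the thin lens is converging.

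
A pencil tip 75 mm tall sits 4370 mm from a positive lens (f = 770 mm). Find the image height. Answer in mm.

16.0 mm

1/d_i = 1/f − 1/d_o = 1/(770.0) − 1/(4370) = 0.001070, so d_i = 934.7 mm.
m = −d_i/d_o = -0.2139.
|h_i| = |m|·h_o = 0.2139 × 75 = 16.0 mm. The image is real, inverted and reduced, on the far side of the lens.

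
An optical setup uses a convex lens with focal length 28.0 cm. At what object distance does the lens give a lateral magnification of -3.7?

35.6 cm

m = −d_i/d_o ⇒ d_i = −m·d_o.
1/f = 1/d_o + 1/d_i = 1/d_o − 1/(m·d_o) = (1 − 1/m)/d_o, so d_o = f(1 − 1/m) = (28.00)(1 − 1/(-3.7)) = 35.6 cm.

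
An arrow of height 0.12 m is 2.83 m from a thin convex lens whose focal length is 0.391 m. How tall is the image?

0.0192 m

1/d_i = 1/f − 1/d_o = 1/(0.3910) − 1/(2.83) = 2.204, so d_i = 0.4537 m.
m = −d_i/d_o = -0.1603.
|h_i| = |m|·h_o = 0.1603 × 0.12 = 0.0192 m. The image is real, inverted and reduced, on the far side of the lens.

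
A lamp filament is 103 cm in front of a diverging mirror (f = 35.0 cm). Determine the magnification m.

m = +0.254

For a diverging mirror, f = -35.0 cm.
1/d_i = 1/f − 1/d_o = 1/(-35.00) − 1/(103) = -0.03828, so d_i = -26.12 cm.
m = −d_i/d_o = −(-26.12)/(103) = +0.254.
The image is virtual, upright and reduced, behind the mirror.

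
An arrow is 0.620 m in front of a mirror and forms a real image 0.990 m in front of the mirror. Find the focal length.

Real image ⇒ d_i = +0.990 m.
1/f = 1/d_o + 1/d_i = 1/(0.620) + 1/(0.990) = 2.623, so f = 0.381 m.
Since f is positive, the mirror is concave.

f = 0.381 m (concave)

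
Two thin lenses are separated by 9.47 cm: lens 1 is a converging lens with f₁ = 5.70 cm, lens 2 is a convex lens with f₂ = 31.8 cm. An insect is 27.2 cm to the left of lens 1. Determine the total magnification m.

Lens 1: 1/d_i1 = 1/(5.70) − 1/(27.2) = 0.1387, so d_i1 = 7.211 cm; m₁ = −d_i1/d_o1 = -0.2651.
d_o2 = 9.47 − (7.211) = 2.259 cm.
Lens 2: 1/d_i2 = 1/(31.8) − 1/(2.259) = -0.4112, so d_i2 = -2.432 cm; m₂ = −d_i2/d_o2 = +1.076.
m = m₁·m₂ = (-0.2651)(+1.076) = -0.285.

m = -0.285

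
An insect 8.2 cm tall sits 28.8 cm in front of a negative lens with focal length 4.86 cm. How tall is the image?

For a negative lens, f = -4.86 cm.
1/d_i = 1/f − 1/d_o = 1/(-4.860) − 1/(28.8) = -0.2405, so d_i = -4.158 cm.
m = −d_i/d_o = +0.1444.
|h_i| = |m|·h_o = 0.1444 × 8.2 = 1.18 cm. The image is virtual, upright and reduced, on the same side as the object.

1.18 cm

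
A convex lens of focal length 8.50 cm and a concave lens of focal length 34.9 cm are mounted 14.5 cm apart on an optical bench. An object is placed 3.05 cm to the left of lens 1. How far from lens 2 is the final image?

Lens 1: 1/d_i1 = 1/f₁ − 1/d_o1 = 1/(8.50) − 1/(3.05) = -0.2102, so d_i1 = -4.757 cm.
The intermediate image is 4.757 cm to the left of lens 1 (virtual), which is 14.5 − (-4.757) = 19.26 cm to the left of lens 2, so d_o2 = +19.26 cm.
Lens 2 is diverging, so f₂ = −34.9 cm.
Lens 2: 1/d_i2 = 1/f₂ − 1/d_o2 = 1/(-34.9) − 1/(19.26) = -0.08057, so d_i2 = -12.4 cm.
The final image is virtual, 12.4 cm to the left of lens 2 (overall magnification ≈ 1.0).

12.4 cm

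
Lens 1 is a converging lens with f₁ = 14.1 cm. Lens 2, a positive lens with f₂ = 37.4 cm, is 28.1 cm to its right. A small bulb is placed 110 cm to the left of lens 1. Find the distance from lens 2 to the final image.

Lens 1: 1/d_i1 = 1/f₁ − 1/d_o1 = 1/(14.1) − 1/(110) = 0.06183, so d_i1 = 16.17 cm.
The intermediate image is 16.17 cm to the right of lens 1, which is 28.1 − (16.17) = 11.93 cm to the left of lens 2, so d_o2 = +11.93 cm.
Lens 2: 1/d_i2 = 1/f₂ − 1/d_o2 = 1/(37.4) − 1/(11.93) = -0.05708, so d_i2 = -17.5 cm.
The final image is virtual, 17.5 cm to the left of lens 2 (overall magnification ≈ -0.22).

17.5 cm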